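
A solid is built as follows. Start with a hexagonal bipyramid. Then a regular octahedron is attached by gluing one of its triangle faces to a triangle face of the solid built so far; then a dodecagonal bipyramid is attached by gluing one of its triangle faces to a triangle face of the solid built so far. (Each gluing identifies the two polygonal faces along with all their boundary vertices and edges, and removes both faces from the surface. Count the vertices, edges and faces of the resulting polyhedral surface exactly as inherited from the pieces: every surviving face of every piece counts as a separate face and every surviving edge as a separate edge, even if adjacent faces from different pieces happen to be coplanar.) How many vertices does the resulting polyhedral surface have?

22

A hexagonal bipyramid: V=8, E=18, F=12.
Attach a regular octahedron (V=6, E=12, F=8) along a 3-gon: merge 3 vertices and 3 edges, delete both glued faces → V=11, E=27, F=18.
Attach a dodecagonal bipyramid (V=14, E=36, F=24) along a 3-gon: merge 3 vertices and 3 edges, delete both glued faces → V=22, E=60, F=40.
Check: V − E + F = 22 − 60 + 40 = 2.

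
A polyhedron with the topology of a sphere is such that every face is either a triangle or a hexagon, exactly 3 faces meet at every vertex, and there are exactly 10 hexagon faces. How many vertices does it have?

Let x be the number of triangles; then F = 10 + x.
Edge–face incidences: 2E = 6·10 + 3·x = 60 + 3x.
Every vertex has degree 3, so 3V = 2E.
Euler: V − E + F = 2 ⇒ (2E)/3 − E + (10 + x) = 2.
Multiply by 6: 2·(2E) − 3·(2E) + 6·(10 + x) = 12, i.e. 60 + 6x − (60 + 3x) = 12.
Collecting terms: 3x = 12, so x = 4.
Then 2E = 60 + 3·4 = 72, so E = 36, V = 2E/3 = 24, F = 10 + 4 = 14.

24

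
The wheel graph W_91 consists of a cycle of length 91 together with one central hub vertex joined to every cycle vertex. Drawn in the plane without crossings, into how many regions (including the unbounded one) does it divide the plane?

92

W_91 has V = 91 + 1 = 92 vertices and E = 2·91 = 182 edges.
By Euler's formula F = 2 − V + E = 2 − 92 + 182 = 92.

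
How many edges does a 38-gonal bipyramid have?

114

A bipyramid over an n-gon has 2n triangular faces and n + 2 vertices: V = 38 + 2 = 40, E = 3·38 = 114, F = 2·38 = 76.
Check: V − E + F = 40 − 114 + 76 = 2.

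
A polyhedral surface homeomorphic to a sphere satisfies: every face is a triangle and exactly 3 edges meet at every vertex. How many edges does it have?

Each face has 3 edges and each edge borders two faces, so 2E = 3F.
Each vertex has degree 3, so 3V = 2E and hence V = 3F/3.
Euler: V − E + F = 2 ⇒ (3F/3) − (3F/2) + F = 2.
Multiply by 6: (6 − 9 + 6)F = 12, i.e. 3F = 12.
So F = 4, E = 3·4/2 = 6, V = 3·4/3 = 4.

6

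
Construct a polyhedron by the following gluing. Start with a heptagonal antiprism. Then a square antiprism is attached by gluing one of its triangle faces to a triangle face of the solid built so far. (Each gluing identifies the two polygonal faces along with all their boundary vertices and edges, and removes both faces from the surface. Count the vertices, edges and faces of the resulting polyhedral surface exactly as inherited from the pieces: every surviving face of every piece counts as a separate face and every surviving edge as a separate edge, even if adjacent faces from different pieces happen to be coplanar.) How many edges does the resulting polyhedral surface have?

A heptagonal antiprism: V=14, E=28, F=16.
Attach a square antiprism (V=8, E=16, F=10) along a 3-gon: merge 3 vertices and 3 edges, delete both glued faces → V=19, E=41, F=24.
Check: V − E + F = 19 − 41 + 24 = 2.

41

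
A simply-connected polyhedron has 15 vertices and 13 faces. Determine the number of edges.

Here V − E + F = 2.
E = V + F − (2) = 15 + 13 − (2) = 26.

26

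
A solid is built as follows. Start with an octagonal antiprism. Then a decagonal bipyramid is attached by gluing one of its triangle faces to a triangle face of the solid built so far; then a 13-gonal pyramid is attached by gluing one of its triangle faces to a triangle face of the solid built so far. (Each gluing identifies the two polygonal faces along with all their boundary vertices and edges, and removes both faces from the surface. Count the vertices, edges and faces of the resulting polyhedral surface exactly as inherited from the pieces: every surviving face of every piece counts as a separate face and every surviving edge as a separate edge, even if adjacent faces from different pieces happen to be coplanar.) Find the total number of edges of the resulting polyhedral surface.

82

An octagonal antiprism: V=16, E=32, F=18.
Attach a decagonal bipyramid (V=12, E=30, F=20) along a 3-gon: merge 3 vertices and 3 edges, delete both glued faces → V=25, E=59, F=36.
Attach a 13-gonal pyramid (V=14, E=26, F=14) along a 3-gon: merge 3 vertices and 3 edges, delete both glued faces → V=36, E=82, F=48.
Check: V − E + F = 36 − 82 + 48 = 2.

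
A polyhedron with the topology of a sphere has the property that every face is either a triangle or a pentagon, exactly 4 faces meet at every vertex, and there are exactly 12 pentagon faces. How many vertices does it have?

Let x be the number of triangles; then F = 12 + x.
Edge–face incidences: 2E = 5·12 + 3·x = 60 + 3x.
Every vertex has degree 4, so 4V = 2E.
Euler: V − E + F = 2 ⇒ (2E)/4 − E + (12 + x) = 2.
Multiply by 8: 2·(2E) − 4·(2E) + 8·(12 + x) = 16, i.e. 96 + 8x − 2·(60 + 3x) = 16.
Collecting terms: 2x − 24 = 16, so 2x = 40, so x = 20.
Then 2E = 60 + 3·20 = 120, so E = 60, V = 2E/4 = 30, F = 12 + 20 = 32.

30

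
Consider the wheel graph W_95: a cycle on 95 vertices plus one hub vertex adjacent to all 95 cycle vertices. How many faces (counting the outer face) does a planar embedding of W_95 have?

96

W_95 has V = 95 + 1 = 96 vertices and E = 2·95 = 190 edges.
By Euler's formula F = 2 − V + E = 2 − 96 + 190 = 96.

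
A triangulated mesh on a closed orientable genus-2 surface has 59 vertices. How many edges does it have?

χ = 2 − 2·2 = -2, and every face is a triangle so 3F = 2E.
V − E + F = -2 with E = 3F/2 gives 59 − (3/2 − 1)·F = -2, so F = 122 and E = 183.

183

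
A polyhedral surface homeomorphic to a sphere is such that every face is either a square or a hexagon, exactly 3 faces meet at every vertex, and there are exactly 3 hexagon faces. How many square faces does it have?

6

Let x be the number of squares; then F = 3 + x.
Edge–face incidences: 2E = 6·3 + 4·x = 18 + 4x.
Every vertex has degree 3, so 3V = 2E.
Euler: V − E + F = 2 ⇒ (2E)/3 − E + (3 + x) = 2.
Multiply by 6: 2·(2E) − 3·(2E) + 6·(3 + x) = 12, i.e. 18 + 6x − (18 + 4x) = 12.
Collecting terms: 2x = 12, so x = 6.
Then 2E = 18 + 4·6 = 42, so E = 21, V = 2E/3 = 14, F = 3 + 6 = 9.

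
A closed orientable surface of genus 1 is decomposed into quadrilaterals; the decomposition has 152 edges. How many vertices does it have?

76

χ = 2 − 2·1 = 0, and every face is a square so 4F = 2E.
F = 2E/4 = 76. Then V = 0 + E − F = 0 + 152 − 76 = 76.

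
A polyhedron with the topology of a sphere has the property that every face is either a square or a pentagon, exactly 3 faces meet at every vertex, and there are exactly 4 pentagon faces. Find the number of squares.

4

Let x be the number of squares; then F = 4 + x.
Edge–face incidences: 2E = 5·4 + 4·x = 20 + 4x.
Every vertex has degree 3, so 3V = 2E.
Euler: V − E + F = 2 ⇒ (2E)/3 − E + (4 + x) = 2.
Multiply by 6: 2·(2E) − 3·(2E) + 6·(4 + x) = 12, i.e. 24 + 6x − (20 + 4x) = 12.
Collecting terms: 2x + 4 = 12, so 2x = 8, so x = 4.
Then 2E = 20 + 4·4 = 36, so E = 18, V = 2E/3 = 12, F = 4 + 4 = 8.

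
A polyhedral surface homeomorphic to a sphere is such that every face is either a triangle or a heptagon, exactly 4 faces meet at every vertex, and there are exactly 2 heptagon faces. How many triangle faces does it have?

Let x be the number of triangles; then F = 2 + x.
Edge–face incidences: 2E = 7·2 + 3·x = 14 + 3x.
Every vertex has degree 4, so 4V = 2E.
Euler: V − E + F = 2 ⇒ (2E)/4 − E + (2 + x) = 2.
Multiply by 8: 2·(2E) − 4·(2E) + 8·(2 + x) = 16, i.e. 16 + 8x − 2·(14 + 3x) = 16.
Collecting terms: 2x − 12 = 16, so 2x = 28, so x = 14.
Then 2E = 14 + 3·14 = 56, so E = 28, V = 2E/4 = 14, F = 2 + 14 = 16.

14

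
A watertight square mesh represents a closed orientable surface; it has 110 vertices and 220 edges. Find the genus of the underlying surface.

Every face is a square and each edge borders two faces, so 4F = 2·220, giving F = 110.
χ = V − E + F = 110 − 220 + 110 = 0.
For a closed orientable surface χ = 2 − 2g, so g = (2 − (0))/2 = 1.

1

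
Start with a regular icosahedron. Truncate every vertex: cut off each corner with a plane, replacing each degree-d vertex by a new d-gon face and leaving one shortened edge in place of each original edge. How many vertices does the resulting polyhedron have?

The base solid has V = 12, E = 30, F = 20.
Truncation replaces each original edge-end by a new vertex, so V′ = 2E = 60.
Each original edge survives, and each old vertex of degree d contributes d new edges; summing degrees gives Σd = 2E, so E′ = E + 2E = 3E = 90.
Each original face survives and each original vertex becomes one new face: F′ = F + V = 32.

60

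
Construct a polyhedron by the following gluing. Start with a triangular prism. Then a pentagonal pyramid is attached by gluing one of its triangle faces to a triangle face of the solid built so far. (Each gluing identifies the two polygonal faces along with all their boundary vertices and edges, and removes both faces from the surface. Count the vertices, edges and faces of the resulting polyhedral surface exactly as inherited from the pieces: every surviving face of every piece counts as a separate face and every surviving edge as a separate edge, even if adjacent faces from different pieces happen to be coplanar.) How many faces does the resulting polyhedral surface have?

A triangular prism: V=6, E=9, F=5.
Attach a pentagonal pyramid (V=6, E=10, F=6) along a 3-gon: merge 3 vertices and 3 edges, delete both glued faces → V=9, E=16, F=9.
Check: V − E + F = 9 − 16 + 9 = 2.

9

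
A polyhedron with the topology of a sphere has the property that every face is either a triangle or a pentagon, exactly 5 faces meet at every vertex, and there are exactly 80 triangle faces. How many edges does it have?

Let x be the number of pentagons; then F = 80 + x.
Edge–face incidences: 2E = 3·80 + 5·x = 240 + 5x.
Every vertex has degree 5, so 5V = 2E.
Euler: V − E + F = 2 ⇒ (2E)/5 − E + (80 + x) = 2.
Multiply by 10: 2·(2E) − 5·(2E) + 10·(80 + x) = 20, i.e. 800 + 10x − 3·(240 + 5x) = 20.
Collecting terms: −5x + 80 = 20, so −5x = −60, so x = 12.
Then 2E = 240 + 5·12 = 300, so E = 150, V = 2E/5 = 60, F = 80 + 12 = 92.

150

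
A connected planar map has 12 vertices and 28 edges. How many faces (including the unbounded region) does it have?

18

Euler's formula for a connected plane graph: V − E + F = 2, so F = 2 − 12 + 28 = 18.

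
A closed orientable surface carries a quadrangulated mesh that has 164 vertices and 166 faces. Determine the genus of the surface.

2

Every face is a square, so 2E = 4·166 = 664, giving E = 332.
χ = V − E + F = 164 − 332 + 166 = -2.
For a closed orientable surface χ = 2 − 2g, so g = (2 − (-2))/2 = 2.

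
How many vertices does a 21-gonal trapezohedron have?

44

The n-trapezohedron (dual of the n-antiprism) has V = 2·21 + 2 = 44, E = 4·21 = 84, F = 2·21 = 42.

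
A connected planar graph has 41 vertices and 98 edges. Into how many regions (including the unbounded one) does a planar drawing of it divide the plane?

59

Euler's formula for a connected plane graph: V − E + F = 2, so F = 2 − 41 + 98 = 59.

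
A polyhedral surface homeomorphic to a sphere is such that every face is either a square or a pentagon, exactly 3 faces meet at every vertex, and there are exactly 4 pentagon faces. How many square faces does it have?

4

Let x be the number of squares; then F = 4 + x.
Edge–face incidences: 2E = 5·4 + 4·x = 20 + 4x.
Every vertex has degree 3, so 3V = 2E.
Euler: V − E + F = 2 ⇒ (2E)/3 − E + (4 + x) = 2.
Multiply by 6: 2·(2E) − 3·(2E) + 6·(4 + x) = 12, i.e. 24 + 6x − (20 + 4x) = 12.
Collecting terms: 2x + 4 = 12, so 2x = 8, so x = 4.
Then 2E = 20 + 4·4 = 36, so E = 18, V = 2E/3 = 12, F = 4 + 4 = 8.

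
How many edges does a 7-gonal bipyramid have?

21

A bipyramid over an n-gon has 2n triangular faces and n + 2 vertices: V = 7 + 2 = 9, E = 3·7 = 21, F = 2·7 = 14.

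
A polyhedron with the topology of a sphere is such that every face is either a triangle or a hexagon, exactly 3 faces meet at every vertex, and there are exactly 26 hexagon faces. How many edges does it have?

Let x be the number of triangles; then F = 26 + x.
Edge–face incidences: 2E = 6·26 + 3·x = 156 + 3x.
Every vertex has degree 3, so 3V = 2E.
Euler: V − E + F = 2 ⇒ (2E)/3 − E + (26 + x) = 2.
Multiply by 6: 2·(2E) − 3·(2E) + 6·(26 + x) = 12, i.e. 156 + 6x − (156 + 3x) = 12.
Collecting terms: 3x = 12, so x = 4.
Then 2E = 156 + 3·4 = 168, so E = 84, V = 2E/3 = 56, F = 26 + 4 = 30.

84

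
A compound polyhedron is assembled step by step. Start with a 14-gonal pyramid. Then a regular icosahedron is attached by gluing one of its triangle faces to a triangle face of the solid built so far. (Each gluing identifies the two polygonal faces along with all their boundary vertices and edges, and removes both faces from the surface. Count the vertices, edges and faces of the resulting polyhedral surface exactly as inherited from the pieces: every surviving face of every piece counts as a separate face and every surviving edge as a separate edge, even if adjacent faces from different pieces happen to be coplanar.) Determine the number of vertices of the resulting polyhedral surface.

24

A 14-gonal pyramid: V=15, E=28, F=15.
Attach a regular icosahedron (V=12, E=30, F=20) along a 3-gon: merge 3 vertices and 3 edges, delete both glued faces → V=24, E=55, F=33.
Check: V − E + F = 24 − 55 + 33 = 2.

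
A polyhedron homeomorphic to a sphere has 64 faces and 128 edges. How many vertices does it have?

66

Here V − E + F = 2.
V = 2 + E − F = 2 + 128 − 64 = 66.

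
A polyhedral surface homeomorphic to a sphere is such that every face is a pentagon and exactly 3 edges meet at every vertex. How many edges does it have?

30

Each face has 5 edges and each edge borders two faces, so 2E = 5F.
Each vertex has degree 3, so 3V = 2E and hence V = 5F/3.
Euler: V − E + F = 2 ⇒ (5F/3) − (5F/2) + F = 2.
Multiply by 6: (10 − 15 + 6)F = 12, i.e. 1F = 12.
So F = 12, E = 5·12/2 = 30, V = 5·12/3 = 20.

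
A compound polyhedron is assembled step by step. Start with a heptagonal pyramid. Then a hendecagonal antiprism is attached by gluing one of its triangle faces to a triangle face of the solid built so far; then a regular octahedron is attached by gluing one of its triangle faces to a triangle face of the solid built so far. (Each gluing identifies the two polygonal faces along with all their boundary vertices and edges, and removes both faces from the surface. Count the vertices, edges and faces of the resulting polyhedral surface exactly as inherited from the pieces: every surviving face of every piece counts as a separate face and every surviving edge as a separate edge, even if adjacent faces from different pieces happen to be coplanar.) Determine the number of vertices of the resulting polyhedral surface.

30

A heptagonal pyramid: V=8, E=14, F=8.
Attach a hendecagonal antiprism (V=22, E=44, F=24) along a 3-gon: merge 3 vertices and 3 edges, delete both glued faces → V=27, E=55, F=30.
Attach a regular octahedron (V=6, E=12, F=8) along a 3-gon: merge 3 vertices and 3 edges, delete both glued faces → V=30, E=64, F=36.
Check: V − E + F = 30 − 64 + 36 = 2.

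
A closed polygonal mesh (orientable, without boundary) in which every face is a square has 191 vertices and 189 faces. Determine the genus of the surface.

Every face is a square, so 2E = 4·189 = 756, giving E = 378.
χ = V − E + F = 191 − 378 + 189 = 2.
For a closed orientable surface χ = 2 − 2g, so g = (2 − (2))/2 = 0.

0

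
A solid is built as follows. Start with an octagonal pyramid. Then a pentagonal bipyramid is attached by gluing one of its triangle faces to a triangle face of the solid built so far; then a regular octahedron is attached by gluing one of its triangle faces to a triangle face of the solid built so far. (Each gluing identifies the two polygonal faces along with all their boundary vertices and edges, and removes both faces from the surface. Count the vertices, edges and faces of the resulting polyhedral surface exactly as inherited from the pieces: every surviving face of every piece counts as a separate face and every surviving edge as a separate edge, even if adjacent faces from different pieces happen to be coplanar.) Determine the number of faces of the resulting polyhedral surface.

An octagonal pyramid: V=9, E=16, F=9.
Attach a pentagonal bipyramid (V=7, E=15, F=10) along a 3-gon: merge 3 vertices and 3 edges, delete both glued faces → V=13, E=28, F=17.
Attach a regular octahedron (V=6, E=12, F=8) along a 3-gon: merge 3 vertices and 3 edges, delete both glued faces → V=16, E=37, F=23.
Check: V − E + F = 16 − 37 + 23 = 2.

23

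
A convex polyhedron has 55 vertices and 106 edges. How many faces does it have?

Here V − E + F = 2.
F = 2 − V + E = 2 − 55 + 106 = 53.

53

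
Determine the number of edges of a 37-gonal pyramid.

A pyramid on an n-gon base has one n-gon and n triangles: V = 37 + 1 = 38, E = 2·37 = 74, F = 37 + 1 = 38.
Check: V − E + F = 38 − 74 + 38 = 2.

74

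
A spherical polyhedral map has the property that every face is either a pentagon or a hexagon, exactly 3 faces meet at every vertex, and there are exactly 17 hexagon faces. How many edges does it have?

Let x be the number of pentagons; then F = 17 + x.
Edge–face incidences: 2E = 6·17 + 5·x = 102 + 5x.
Every vertex has degree 3, so 3V = 2E.
Euler: V − E + F = 2 ⇒ (2E)/3 − E + (17 + x) = 2.
Multiply by 6: 2·(2E) − 3·(2E) + 6·(17 + x) = 12, i.e. 102 + 6x − (102 + 5x) = 12.
Collecting terms: x = 12.
Then 2E = 102 + 5·12 = 162, so E = 81, V = 2E/3 = 54, F = 17 + 12 = 29.

81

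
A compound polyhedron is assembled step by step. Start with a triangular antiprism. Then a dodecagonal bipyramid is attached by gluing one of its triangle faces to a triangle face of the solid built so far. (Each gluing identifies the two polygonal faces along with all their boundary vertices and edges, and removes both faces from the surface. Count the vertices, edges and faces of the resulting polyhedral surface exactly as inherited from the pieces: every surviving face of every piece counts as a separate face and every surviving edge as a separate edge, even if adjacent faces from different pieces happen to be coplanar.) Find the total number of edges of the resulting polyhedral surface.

A triangular antiprism: V=6, E=12, F=8.
Attach a dodecagonal bipyramid (V=14, E=36, F=24) along a 3-gon: merge 3 vertices and 3 edges, delete both glued faces → V=17, E=45, F=30.
Check: V − E + F = 17 − 45 + 30 = 2.

45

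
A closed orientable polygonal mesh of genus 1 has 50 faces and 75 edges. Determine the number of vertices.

For a closed orientable surface of genus 1, χ = 2 − 2·1 = 0.
V = 0 + E − F = 0 + 75 − 50 = 25.

25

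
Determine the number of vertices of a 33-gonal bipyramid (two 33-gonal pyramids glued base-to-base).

A bipyramid over an n-gon has 2n triangular faces and n + 2 vertices: V = 33 + 2 = 35, E = 3·33 = 99, F = 2·33 = 66.

35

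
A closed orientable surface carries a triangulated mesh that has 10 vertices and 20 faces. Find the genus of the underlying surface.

Every face is a triangle, so 2E = 3·20 = 60, giving E = 30.
χ = V − E + F = 10 − 30 + 20 = 0.
For a closed orientable surface χ = 2 − 2g, so g = (2 − (0))/2 = 1.

1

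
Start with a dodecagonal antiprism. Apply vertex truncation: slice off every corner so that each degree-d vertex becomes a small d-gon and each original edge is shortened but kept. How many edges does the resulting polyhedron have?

The base solid has V = 24, E = 48, F = 26.
Truncation replaces each original edge-end by a new vertex, so V′ = 2E = 96.
Each original edge survives, and each old vertex of degree d contributes d new edges; summing degrees gives Σd = 2E, so E′ = E + 2E = 3E = 144.
Each original face survives and each original vertex becomes one new face: F′ = F + V = 50.

144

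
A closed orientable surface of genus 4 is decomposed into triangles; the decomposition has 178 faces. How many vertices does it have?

χ = 2 − 2·4 = -6, and every face is a triangle so 3F = 2E.
E = 3·178/2 = 267. Then V = -6 + E − F = -6 + 267 − 178 = 83.

83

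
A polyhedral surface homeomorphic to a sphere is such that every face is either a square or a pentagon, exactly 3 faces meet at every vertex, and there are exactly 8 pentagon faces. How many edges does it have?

24

Let x be the number of squares; then F = 8 + x.
Edge–face incidences: 2E = 5·8 + 4·x = 40 + 4x.
Every vertex has degree 3, so 3V = 2E.
Euler: V − E + F = 2 ⇒ (2E)/3 − E + (8 + x) = 2.
Multiply by 6: 2·(2E) − 3·(2E) + 6·(8 + x) = 12, i.e. 48 + 6x − (40 + 4x) = 12.
Collecting terms: 2x + 8 = 12, so 2x = 4, so x = 2.
Then 2E = 40 + 4·2 = 48, so E = 24, V = 2E/3 = 16, F = 8 + 2 = 10.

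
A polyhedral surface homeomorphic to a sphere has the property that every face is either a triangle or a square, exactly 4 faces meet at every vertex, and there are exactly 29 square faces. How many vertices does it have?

Let x be the number of triangles; then F = 29 + x.
Edge–face incidences: 2E = 4·29 + 3·x = 116 + 3x.
Every vertex has degree 4, so 4V = 2E.
Euler: V − E + F = 2 ⇒ (2E)/4 − E + (29 + x) = 2.
Multiply by 8: 2·(2E) − 4·(2E) + 8·(29 + x) = 16, i.e. 232 + 8x − 2·(116 + 3x) = 16.
Collecting terms: 2x = 16, so x = 8.
Then 2E = 116 + 3·8 = 140, so E = 70, V = 2E/4 = 35, F = 29 + 8 = 37.

35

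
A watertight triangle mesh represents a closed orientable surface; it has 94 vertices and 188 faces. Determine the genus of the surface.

Every face is a triangle, so 2E = 3·188 = 564, giving E = 282.
χ = V − E + F = 94 − 282 + 188 = 0.
For a closed orientable surface χ = 2 − 2g, so g = (2 − (0))/2 = 1.

1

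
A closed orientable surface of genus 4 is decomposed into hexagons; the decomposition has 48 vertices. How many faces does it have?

χ = 2 − 2·4 = -6, and every face is a hexagon so 6F = 2E.
V − E + F = -6 with E = 6F/2 gives 48 − (6/2 − 1)·F = -6, so F = 27 and E = 81.

27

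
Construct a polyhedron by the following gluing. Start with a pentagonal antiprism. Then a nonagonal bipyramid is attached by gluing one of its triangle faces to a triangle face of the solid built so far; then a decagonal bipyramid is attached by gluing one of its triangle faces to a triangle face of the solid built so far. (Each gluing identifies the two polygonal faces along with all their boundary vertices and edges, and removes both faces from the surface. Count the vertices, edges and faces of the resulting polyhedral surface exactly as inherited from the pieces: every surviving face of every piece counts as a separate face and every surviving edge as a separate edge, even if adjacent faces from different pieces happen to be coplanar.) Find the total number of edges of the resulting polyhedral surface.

71

A pentagonal antiprism: V=10, E=20, F=12.
Attach a nonagonal bipyramid (V=11, E=27, F=18) along a 3-gon: merge 3 vertices and 3 edges, delete both glued faces → V=18, E=44, F=28.
Attach a decagonal bipyramid (V=12, E=30, F=20) along a 3-gon: merge 3 vertices and 3 edges, delete both glued faces → V=27, E=71, F=46.
Check: V − E + F = 27 − 71 + 46 = 2.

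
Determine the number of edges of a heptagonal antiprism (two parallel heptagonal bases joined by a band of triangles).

An antiprism on an n-gon has two n-gon caps and 2n triangles: V = 2·7 = 14, E = 4·7 = 28, F = 2·7 + 2 = 16.
Check: V − E + F = 14 − 28 + 16 = 2.

28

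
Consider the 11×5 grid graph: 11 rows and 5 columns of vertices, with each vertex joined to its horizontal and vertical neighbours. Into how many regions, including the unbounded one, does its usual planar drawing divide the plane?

The grid has V = 11·5 = 55 vertices and E = 11·4 + 5·10 = 94 edges.
F = 2 − V + E = 2 − 55 + 94 = 41.

41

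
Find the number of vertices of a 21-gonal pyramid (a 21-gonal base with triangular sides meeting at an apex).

22

A pyramid on an n-gon base has one n-gon and n triangles: V = 21 + 1 = 22, E = 2·21 = 42, F = 21 + 1 = 22.
Check: V − E + F = 22 − 42 + 22 = 2.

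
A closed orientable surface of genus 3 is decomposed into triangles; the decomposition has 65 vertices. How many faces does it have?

138

χ = 2 − 2·3 = -4, and every face is a triangle so 3F = 2E.
V − E + F = -4 with E = 3F/2 gives 65 − (3/2 − 1)·F = -4, so F = 138 and E = 207.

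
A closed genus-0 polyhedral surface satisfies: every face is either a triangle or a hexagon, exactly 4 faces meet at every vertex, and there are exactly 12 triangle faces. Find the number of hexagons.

2

Let x be the number of hexagons; then F = 12 + x.
Edge–face incidences: 2E = 3·12 + 6·x = 36 + 6x.
Every vertex has degree 4, so 4V = 2E.
Euler: V − E + F = 2 ⇒ (2E)/4 − E + (12 + x) = 2.
Multiply by 8: 2·(2E) − 4·(2E) + 8·(12 + x) = 16, i.e. 96 + 8x − 2·(36 + 6x) = 16.
Collecting terms: −4x + 24 = 16, so −4x = −8, so x = 2.
Then 2E = 36 + 6·2 = 48, so E = 24, V = 2E/4 = 12, F = 12 + 2 = 14.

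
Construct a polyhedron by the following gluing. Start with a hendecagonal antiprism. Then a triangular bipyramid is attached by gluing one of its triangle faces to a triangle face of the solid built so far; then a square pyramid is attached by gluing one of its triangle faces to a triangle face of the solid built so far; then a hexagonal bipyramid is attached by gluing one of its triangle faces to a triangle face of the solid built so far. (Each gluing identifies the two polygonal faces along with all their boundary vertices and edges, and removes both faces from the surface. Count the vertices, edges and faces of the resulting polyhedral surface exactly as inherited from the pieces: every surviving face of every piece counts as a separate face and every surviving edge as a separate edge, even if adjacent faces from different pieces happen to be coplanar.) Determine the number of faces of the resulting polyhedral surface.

A hendecagonal antiprism: V=22, E=44, F=24.
Attach a triangular bipyramid (V=5, E=9, F=6) along a 3-gon: merge 3 vertices and 3 edges, delete both glued faces → V=24, E=50, F=28.
Attach a square pyramid (V=5, E=8, F=5) along a 3-gon: merge 3 vertices and 3 edges, delete both glued faces → V=26, E=55, F=31.
Attach a hexagonal bipyramid (V=8, E=18, F=12) along a 3-gon: merge 3 vertices and 3 edges, delete both glued faces → V=31, E=70, F=41.
Check: V − E + F = 31 − 70 + 41 = 2.

41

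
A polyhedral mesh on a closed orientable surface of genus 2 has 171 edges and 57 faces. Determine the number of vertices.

For a closed orientable surface of genus 2, χ = 2 − 2·2 = -2.
V = -2 + E − F = -2 + 171 − 57 = 112.

112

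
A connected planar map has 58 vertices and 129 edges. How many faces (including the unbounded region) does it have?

Euler's formula for a connected plane graph: V − E + F = 2, so F = 2 − 58 + 129 = 73.

73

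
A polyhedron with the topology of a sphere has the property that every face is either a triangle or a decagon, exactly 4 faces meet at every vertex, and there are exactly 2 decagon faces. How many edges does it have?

Let x be the number of triangles; then F = 2 + x.
Edge–face incidences: 2E = 10·2 + 3·x = 20 + 3x.
Every vertex has degree 4, so 4V = 2E.
Euler: V − E + F = 2 ⇒ (2E)/4 − E + (2 + x) = 2.
Multiply by 8: 2·(2E) − 4·(2E) + 8·(2 + x) = 16, i.e. 16 + 8x − 2·(20 + 3x) = 16.
Collecting terms: 2x − 24 = 16, so 2x = 40, so x = 20.
Then 2E = 20 + 3·20 = 80, so E = 40, V = 2E/4 = 20, F = 2 + 20 = 22.

40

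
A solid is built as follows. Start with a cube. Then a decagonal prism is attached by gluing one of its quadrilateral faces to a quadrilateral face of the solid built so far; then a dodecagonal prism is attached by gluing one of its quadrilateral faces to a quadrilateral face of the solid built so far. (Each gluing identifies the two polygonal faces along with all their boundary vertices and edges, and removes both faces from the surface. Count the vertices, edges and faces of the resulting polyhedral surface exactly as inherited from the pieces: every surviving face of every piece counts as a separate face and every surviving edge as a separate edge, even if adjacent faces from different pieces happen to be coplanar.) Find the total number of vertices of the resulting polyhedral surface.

A cube: V=8, E=12, F=6.
Attach a decagonal prism (V=20, E=30, F=12) along a 4-gon: merge 4 vertices and 4 edges, delete both glued faces → V=24, E=38, F=16.
Attach a dodecagonal prism (V=24, E=36, F=14) along a 4-gon: merge 4 vertices and 4 edges, delete both glued faces → V=44, E=70, F=28.
Check: V − E + F = 44 − 70 + 28 = 2.

44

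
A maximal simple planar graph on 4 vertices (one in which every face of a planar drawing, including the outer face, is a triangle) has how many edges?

6

In a plane triangulation 3F = 2E and V − E + F = 2, so E = 3V − 6 = 3·4 − 6 = 6.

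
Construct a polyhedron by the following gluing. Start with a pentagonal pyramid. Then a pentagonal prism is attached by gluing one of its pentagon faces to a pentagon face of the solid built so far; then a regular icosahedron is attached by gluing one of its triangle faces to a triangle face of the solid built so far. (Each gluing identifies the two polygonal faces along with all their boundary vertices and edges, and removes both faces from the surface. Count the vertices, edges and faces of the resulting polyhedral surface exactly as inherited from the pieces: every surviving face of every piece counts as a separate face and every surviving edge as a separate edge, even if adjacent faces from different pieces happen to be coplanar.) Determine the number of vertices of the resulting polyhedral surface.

20

A pentagonal pyramid: V=6, E=10, F=6.
Attach a pentagonal prism (V=10, E=15, F=7) along a 5-gon: merge 5 vertices and 5 edges, delete both glued faces → V=11, E=20, F=11.
Attach a regular icosahedron (V=12, E=30, F=20) along a 3-gon: merge 3 vertices and 3 edges, delete both glued faces → V=20, E=47, F=29.
Check: V − E + F = 20 − 47 + 29 = 2.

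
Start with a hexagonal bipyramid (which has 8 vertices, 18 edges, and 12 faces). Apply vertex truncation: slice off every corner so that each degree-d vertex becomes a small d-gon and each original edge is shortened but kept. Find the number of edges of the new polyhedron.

54

Truncation replaces each original edge-end by a new vertex, so V′ = 2E = 36.
Each original edge survives, and each old vertex of degree d contributes d new edges; summing degrees gives Σd = 2E, so E′ = E + 2E = 3E = 54.
Each original face survives and each original vertex becomes one new face: F′ = F + V = 20.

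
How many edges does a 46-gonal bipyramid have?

138

A bipyramid over an n-gon has 2n triangular faces and n + 2 vertices: V = 46 + 2 = 48, E = 3·46 = 138, F = 2·46 = 92.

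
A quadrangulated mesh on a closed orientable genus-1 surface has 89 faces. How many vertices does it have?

89

χ = 2 − 2·1 = 0, and every face is a square so 4F = 2E.
E = 4·89/2 = 178. Then V = 0 + E − F = 0 + 178 − 89 = 89.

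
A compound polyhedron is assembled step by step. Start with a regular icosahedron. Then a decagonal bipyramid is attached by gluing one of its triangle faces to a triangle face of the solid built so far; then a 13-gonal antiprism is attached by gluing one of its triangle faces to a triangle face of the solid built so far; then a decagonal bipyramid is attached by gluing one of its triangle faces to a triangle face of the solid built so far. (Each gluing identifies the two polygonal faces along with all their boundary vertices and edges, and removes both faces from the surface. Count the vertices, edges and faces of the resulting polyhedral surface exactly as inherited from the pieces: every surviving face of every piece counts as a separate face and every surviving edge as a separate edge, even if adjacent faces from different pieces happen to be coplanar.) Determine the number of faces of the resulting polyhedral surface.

A regular icosahedron: V=12, E=30, F=20.
Attach a decagonal bipyramid (V=12, E=30, F=20) along a 3-gon: merge 3 vertices and 3 edges, delete both glued faces → V=21, E=57, F=38.
Attach a 13-gonal antiprism (V=26, E=52, F=28) along a 3-gon: merge 3 vertices and 3 edges, delete both glued faces → V=44, E=106, F=64.
Attach a decagonal bipyramid (V=12, E=30, F=20) along a 3-gon: merge 3 vertices and 3 edges, delete both glued faces → V=53, E=133, F=82.
Check: V − E + F = 53 − 133 + 82 = 2.

82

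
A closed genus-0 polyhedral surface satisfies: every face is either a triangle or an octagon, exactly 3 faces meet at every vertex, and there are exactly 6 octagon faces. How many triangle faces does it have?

8

Let x be the number of triangles; then F = 6 + x.
Edge–face incidences: 2E = 8·6 + 3·x = 48 + 3x.
Every vertex has degree 3, so 3V = 2E.
Euler: V − E + F = 2 ⇒ (2E)/3 − E + (6 + x) = 2.
Multiply by 6: 2·(2E) − 3·(2E) + 6·(6 + x) = 12, i.e. 36 + 6x − (48 + 3x) = 12.
Collecting terms: 3x − 12 = 12, so 3x = 24, so x = 8.
Then 2E = 48 + 3·8 = 72, so E = 36, V = 2E/3 = 24, F = 6 + 8 = 14.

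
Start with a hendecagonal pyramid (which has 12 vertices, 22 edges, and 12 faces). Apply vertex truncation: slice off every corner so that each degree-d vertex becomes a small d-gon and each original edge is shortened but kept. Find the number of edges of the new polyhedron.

66

Truncation replaces each original edge-end by a new vertex, so V′ = 2E = 44.
Each original edge survives, and each old vertex of degree d contributes d new edges; summing degrees gives Σd = 2E, so E′ = E + 2E = 3E = 66.
Each original face survives and each original vertex becomes one new face: F′ = F + V = 24.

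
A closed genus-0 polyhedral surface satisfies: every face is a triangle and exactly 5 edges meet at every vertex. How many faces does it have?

20

Each face has 3 edges and each edge borders two faces, so 2E = 3F.
Each vertex has degree 5, so 5V = 2E and hence V = 3F/5.
Euler: V − E + F = 2 ⇒ (3F/5) − (3F/2) + F = 2.
Multiply by 10: (6 − 15 + 10)F = 20, i.e. 1F = 20.
So F = 20, E = 3·20/2 = 30, V = 3·20/5 = 12.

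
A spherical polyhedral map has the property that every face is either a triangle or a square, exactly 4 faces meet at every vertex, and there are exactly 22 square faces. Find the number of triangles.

Let x be the number of triangles; then F = 22 + x.
Edge–face incidences: 2E = 4·22 + 3·x = 88 + 3x.
Every vertex has degree 4, so 4V = 2E.
Euler: V − E + F = 2 ⇒ (2E)/4 − E + (22 + x) = 2.
Multiply by 8: 2·(2E) − 4·(2E) + 8·(22 + x) = 16, i.e. 176 + 8x − 2·(88 + 3x) = 16.
Collecting terms: 2x = 16, so x = 8.
Then 2E = 88 + 3·8 = 112, so E = 56, V = 2E/4 = 28, F = 22 + 8 = 30.

8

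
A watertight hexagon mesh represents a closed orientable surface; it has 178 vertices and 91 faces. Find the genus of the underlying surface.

3

Every face is a hexagon, so 2E = 6·91 = 546, giving E = 273.
χ = V − E + F = 178 − 273 + 91 = -4.
For a closed orientable surface χ = 2 − 2g, so g = (2 − (-4))/2 = 3.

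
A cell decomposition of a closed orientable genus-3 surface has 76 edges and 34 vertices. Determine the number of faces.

For a closed orientable surface of genus 3, χ = 2 − 2·3 = -4.
F = -4 − V + E = -4 − 34 + 76 = 38.

38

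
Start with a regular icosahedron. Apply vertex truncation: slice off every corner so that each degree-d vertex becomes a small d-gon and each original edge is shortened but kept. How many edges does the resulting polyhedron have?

The base solid has V = 12, E = 30, F = 20.
Truncation replaces each original edge-end by a new vertex, so V′ = 2E = 60.
Each original edge survives, and each old vertex of degree d contributes d new edges; summing degrees gives Σd = 2E, so E′ = E + 2E = 3E = 90.
Each original face survives and each original vertex becomes one new face: F′ = F + V = 32.

90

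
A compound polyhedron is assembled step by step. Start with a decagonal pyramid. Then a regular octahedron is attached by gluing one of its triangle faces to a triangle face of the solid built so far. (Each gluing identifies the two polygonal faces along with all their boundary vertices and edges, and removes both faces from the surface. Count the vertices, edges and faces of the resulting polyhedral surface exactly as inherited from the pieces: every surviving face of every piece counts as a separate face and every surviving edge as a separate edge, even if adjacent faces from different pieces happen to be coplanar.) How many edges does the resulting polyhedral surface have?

29

A decagonal pyramid: V=11, E=20, F=11.
Attach a regular octahedron (V=6, E=12, F=8) along a 3-gon: merge 3 vertices and 3 edges, delete both glued faces → V=14, E=29, F=17.
Check: V − E + F = 14 − 29 + 17 = 2.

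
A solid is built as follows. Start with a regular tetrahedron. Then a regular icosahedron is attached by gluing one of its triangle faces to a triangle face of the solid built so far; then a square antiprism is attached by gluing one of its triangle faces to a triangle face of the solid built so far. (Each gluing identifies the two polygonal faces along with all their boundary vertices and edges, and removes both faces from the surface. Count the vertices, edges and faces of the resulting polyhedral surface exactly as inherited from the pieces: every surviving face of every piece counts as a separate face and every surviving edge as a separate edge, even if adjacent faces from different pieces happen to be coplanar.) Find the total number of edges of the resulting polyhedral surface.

46

A regular tetrahedron: V=4, E=6, F=4.
Attach a regular icosahedron (V=12, E=30, F=20) along a 3-gon: merge 3 vertices and 3 edges, delete both glued faces → V=13, E=33, F=22.
Attach a square antiprism (V=8, E=16, F=10) along a 3-gon: merge 3 vertices and 3 edges, delete both glued faces → V=18, E=46, F=30.
Check: V − E + F = 18 − 46 + 30 = 2.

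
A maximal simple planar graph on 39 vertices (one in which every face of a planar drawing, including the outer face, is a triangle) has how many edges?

111

In a plane triangulation 3F = 2E and V − E + F = 2, so E = 3V − 6 = 3·39 − 6 = 111.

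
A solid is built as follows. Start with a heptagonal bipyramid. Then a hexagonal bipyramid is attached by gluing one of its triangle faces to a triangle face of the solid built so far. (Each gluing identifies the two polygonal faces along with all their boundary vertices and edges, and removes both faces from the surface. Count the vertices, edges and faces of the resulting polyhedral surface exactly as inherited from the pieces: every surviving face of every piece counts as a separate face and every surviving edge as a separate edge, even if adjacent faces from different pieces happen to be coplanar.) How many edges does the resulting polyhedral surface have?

A heptagonal bipyramid: V=9, E=21, F=14.
Attach a hexagonal bipyramid (V=8, E=18, F=12) along a 3-gon: merge 3 vertices and 3 edges, delete both glued faces → V=14, E=36, F=24.
Check: V − E + F = 14 − 36 + 24 = 2.

36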